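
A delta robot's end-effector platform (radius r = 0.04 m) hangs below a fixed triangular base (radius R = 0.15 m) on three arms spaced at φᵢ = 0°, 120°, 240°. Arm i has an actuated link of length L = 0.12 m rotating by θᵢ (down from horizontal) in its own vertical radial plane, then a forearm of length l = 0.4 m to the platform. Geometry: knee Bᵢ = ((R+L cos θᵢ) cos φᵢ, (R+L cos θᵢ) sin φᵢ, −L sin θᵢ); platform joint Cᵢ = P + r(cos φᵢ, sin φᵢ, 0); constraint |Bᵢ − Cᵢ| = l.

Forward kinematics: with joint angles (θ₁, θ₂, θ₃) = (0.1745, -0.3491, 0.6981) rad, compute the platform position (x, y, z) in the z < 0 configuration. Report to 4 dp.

φ1=0.0°: virtual centre (0.2282, 0.0000, -0.0208), radius l
O2 = (0.2228·cos120.0°, 0.2228·sin120.0°, 0.0410) = (-0.1114, 0.1929, 0.0410)
O3 = (0.2019·cos240.0°, 0.2019·sin240.0°, -0.0771) = (-0.1010, -0.1749, -0.0771)
subtract pairs → two planes through P
[-0.6791 0.3858 0.1238]·P = -0.0012;  [-0.6583 -0.3497 -0.1126]·P = -0.0058
Cramer: x(z) = 0.0054-0.0003z;  y(z) = 0.0064-0.3213z
into |P−O₁|² = l²: 1.1033z² + 0.0377z + -0.1099 = 0;  Δ = 0.4864;  z = -0.3332 or 0.2990 → z<0 root = -0.3332
x = 0.0055, y = 0.1134

(0.0055, 0.1134, -0.3332)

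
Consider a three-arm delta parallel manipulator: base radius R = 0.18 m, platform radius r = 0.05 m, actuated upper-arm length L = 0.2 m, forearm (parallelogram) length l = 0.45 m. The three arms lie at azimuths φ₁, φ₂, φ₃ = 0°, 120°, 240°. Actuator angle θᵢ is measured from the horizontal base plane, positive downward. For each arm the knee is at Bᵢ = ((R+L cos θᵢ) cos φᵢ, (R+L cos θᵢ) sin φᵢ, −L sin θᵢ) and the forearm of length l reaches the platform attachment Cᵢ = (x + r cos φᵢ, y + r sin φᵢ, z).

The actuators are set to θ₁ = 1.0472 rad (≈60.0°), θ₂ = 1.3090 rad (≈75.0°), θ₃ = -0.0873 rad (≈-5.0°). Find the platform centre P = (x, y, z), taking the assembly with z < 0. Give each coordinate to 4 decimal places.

O1 = (0.2300·cos0.0°, 0.2300·sin0.0°, -0.1732) = (0.2300, 0.0000, -0.1732)
arm 2 at φ=120.0°: (R−r)+L cos θ2 = 0.1818;  O2 = (-0.0909, 0.1574, -0.1932)
arm 3 at φ=240.0°: (R−r)+L cos θ3 = 0.3292;  O3 = (-0.1646, -0.2851, 0.0174)
eliminate P² terms by subtracting sphere 1 from 2 and 3
plane₁₂: -0.6418x+0.3148y+-0.0400z = -0.0125
Cramer: x(z) = -0.0016+0.1583z;  y(z) = -0.0431+0.4496z
sphere 1 gives Az²+Bz+C=0 with A=1.2272, B=0.2344, C=-0.1170;  B²−4AC=0.6293;  roots -0.4187, 0.2277;  negative root z = -0.4187
x = -0.0679, y = -0.2313

(-0.0679, -0.2313, -0.4187)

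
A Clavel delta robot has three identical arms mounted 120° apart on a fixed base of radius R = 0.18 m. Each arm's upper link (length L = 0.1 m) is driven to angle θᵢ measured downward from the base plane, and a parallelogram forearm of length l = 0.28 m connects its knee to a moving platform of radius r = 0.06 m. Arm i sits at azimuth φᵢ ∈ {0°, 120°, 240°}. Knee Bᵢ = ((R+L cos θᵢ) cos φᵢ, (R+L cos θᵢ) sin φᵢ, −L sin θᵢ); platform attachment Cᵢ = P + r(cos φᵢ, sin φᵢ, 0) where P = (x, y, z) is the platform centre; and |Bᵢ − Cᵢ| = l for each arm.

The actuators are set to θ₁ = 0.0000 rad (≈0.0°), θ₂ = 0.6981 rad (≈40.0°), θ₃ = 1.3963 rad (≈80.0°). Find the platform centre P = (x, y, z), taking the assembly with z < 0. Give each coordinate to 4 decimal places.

S1 = (0.2200·cos0.0°, 0.2200·sin0.0°, 0.0000) = (0.2200, 0.0000, 0.0000)
arm 2 at φ=120.0°: ρ2 = 0.1966;  S2 = (-0.0983, 0.1703, -0.0643)
S3 = (0.1374·cos240.0°, 0.1374·sin240.0°, -0.0985) = (-0.0687, -0.1190, -0.0985)
eliminate P² terms by subtracting sphere 1 from 2 and 3
[-0.6366 0.3405 -0.1286]·P = -0.0056;  [-0.5774 -0.2379 -0.1970]·P = -0.0198
det = 0.3481;  x = 0.0232+-0.2806z,  y = 0.0270+-0.1470z
sphere 1 gives Az²+Bz+C=0 with A=1.1003, B=0.1025, C=-0.0390;  B²−4AC=0.1820;  roots -0.2404, 0.1473;  negative root z = -0.2404
x = 0.0907, y = 0.0623

(0.0907, 0.0623, -0.2404)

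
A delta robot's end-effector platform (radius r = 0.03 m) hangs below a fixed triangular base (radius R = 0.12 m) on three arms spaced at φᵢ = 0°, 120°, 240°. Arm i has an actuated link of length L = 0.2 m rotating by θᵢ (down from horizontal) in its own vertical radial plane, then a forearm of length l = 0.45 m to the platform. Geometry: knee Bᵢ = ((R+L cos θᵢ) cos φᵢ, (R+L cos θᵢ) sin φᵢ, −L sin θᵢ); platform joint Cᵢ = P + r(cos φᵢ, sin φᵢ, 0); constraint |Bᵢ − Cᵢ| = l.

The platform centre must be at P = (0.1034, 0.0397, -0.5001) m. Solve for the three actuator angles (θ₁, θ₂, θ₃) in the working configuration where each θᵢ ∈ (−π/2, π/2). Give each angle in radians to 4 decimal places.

φ1=0.0° → target in arm frame (0.1034, 0.0397)
  e−x'=-0.0134;  (l²−L²−(e−x')²−y'²−z²)/2L = -0.2234
  γ=atan2(-0.5001,-0.0134)=-1.5976;  ψ=arccos(-0.4465)=2.0337;  θ1=γ+ψ≈0.4361
rotate P by −φ2: (-0.0173, -0.1094, -0.5001)
  e−x'=0.1073;  (l²−L²−(e−x')²−y'²−z²)/2L = -0.2777
  γ=atan2(-0.5001,0.1073)=-1.3594;  ψ=arccos(-0.5430)=2.1447;  θ2=γ+ψ≈0.7853
φ3=240.0° → target in arm frame (-0.0861, 0.0697)
  A cos θ + B sin θ = C:  0.1761·cos θ + -0.5001·sin θ = -0.3087
  √(A²+B²)=0.5302;  θ3 = -1.2323+2.1922 ≈ 0.9599

θ₁ = 0.4361, θ₂ = 0.7853, θ₃ = 0.9599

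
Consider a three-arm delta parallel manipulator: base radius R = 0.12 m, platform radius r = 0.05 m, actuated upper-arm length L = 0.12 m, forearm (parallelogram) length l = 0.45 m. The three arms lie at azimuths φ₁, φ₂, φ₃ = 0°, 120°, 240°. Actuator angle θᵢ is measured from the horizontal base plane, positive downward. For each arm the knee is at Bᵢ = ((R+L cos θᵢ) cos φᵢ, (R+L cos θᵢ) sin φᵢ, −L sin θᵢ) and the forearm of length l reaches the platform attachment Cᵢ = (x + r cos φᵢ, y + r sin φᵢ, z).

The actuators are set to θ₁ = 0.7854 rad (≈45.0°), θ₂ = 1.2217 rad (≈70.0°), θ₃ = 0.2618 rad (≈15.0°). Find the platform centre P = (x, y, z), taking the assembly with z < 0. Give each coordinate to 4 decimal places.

(-0.0006, -0.1700, -0.4714)

S1 = (0.1549·cos0.0°, 0.1549·sin0.0°, -0.0849) = (0.1549, 0.0000, -0.0849)
S2 = (0.1110·cos120.0°, 0.1110·sin120.0°, -0.1128) = (-0.0555, 0.0962, -0.1128)
φ3=240.0°: virtual centre (-0.0930, -0.1610, -0.0311), radius l
|S₂|²−|S₁|² = -0.0061;  |S₃|²−|S₁|² = 0.0043
plane₁₂: -0.4208x+0.1923y+-0.0558z = -0.0061
Cramer: x(z) = 0.0049+0.0118z;  y(z) = -0.0211+0.3160z
into |P−S₁|² = l²: 1.1000z² + 0.1528z + -0.1724 = 0;  Δ = 0.7818;  z = -0.4714 or 0.3324 → z<0 root = -0.4714
x = -0.0006, y = -0.1700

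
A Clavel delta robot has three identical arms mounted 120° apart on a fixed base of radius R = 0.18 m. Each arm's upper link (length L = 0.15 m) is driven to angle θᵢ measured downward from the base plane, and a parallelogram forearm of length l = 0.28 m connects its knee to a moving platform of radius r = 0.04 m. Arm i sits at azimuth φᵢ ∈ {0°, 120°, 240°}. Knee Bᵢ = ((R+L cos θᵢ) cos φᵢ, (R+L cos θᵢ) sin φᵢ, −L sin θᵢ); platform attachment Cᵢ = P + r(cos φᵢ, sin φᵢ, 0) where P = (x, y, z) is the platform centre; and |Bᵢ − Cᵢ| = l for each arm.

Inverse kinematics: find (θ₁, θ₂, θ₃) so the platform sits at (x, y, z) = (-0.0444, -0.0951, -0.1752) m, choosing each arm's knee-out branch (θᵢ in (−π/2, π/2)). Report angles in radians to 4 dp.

rotate P by −φ1: (-0.0444, -0.0951, -0.1752)
  e−x'=0.1844;  (l²−L²−(e−x')²−y'²−z²)/2L = -0.0595
  √(A²+B²)=0.2544;  θ1 = -0.7598+1.8068 ≈ 1.0470
φ2=120.0° → target in arm frame (-0.0602, 0.0860)
  A cos θ + B sin θ = C:  0.2002·cos θ + -0.1752·sin θ = -0.0742
  √(A²+B²)=0.2660;  θ2 = -0.7190+1.8534 ≈ 1.1344
φ3=240.0° → target in arm frame (0.1046, 0.0091)
  e−x'=0.0354;  (l²−L²−(e−x')²−y'²−z²)/2L = 0.0796
  √(A²+B²)=0.1787;  θ3 = -1.3712+1.1096 ≈ -0.2616

θ₁ = 1.0470, θ₂ = 1.1344, θ₃ = -0.2616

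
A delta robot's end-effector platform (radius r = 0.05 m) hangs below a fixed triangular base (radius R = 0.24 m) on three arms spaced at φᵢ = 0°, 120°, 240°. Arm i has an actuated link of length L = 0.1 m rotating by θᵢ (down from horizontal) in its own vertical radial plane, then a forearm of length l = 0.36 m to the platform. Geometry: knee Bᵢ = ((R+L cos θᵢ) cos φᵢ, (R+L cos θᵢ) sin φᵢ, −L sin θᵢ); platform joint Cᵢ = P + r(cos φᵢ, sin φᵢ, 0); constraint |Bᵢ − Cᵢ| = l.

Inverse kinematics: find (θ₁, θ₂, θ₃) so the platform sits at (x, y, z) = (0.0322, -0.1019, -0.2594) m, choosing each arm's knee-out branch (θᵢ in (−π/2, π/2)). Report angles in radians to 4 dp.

rotate P by −φ1: (0.0322, -0.1019, -0.2594)
  A cos θ + B sin θ = C:  0.1578·cos θ + -0.2594·sin θ = 0.0851
  √(A²+B²)=0.3036;  θ1 = -1.0243+1.2866 ≈ 0.2623
arm 2 (φ=120.0°): x'=-0.1043, y'=0.0231
  A cos θ + B sin θ = C:  0.2943·cos θ + -0.2594·sin θ = -0.1743
  √(A²+B²)=0.3923;  θ2 = -0.7224+2.0312 ≈ 1.3088
φ3=240.0° → target in arm frame (0.0721, 0.0788)
  e−x'=0.1179;  (l²−L²−(e−x')²−y'²−z²)/2L = 0.1610
  √(A²+B²)=0.2849;  θ3 = -1.1444+0.9701 ≈ -0.1742

θ₁ = 0.2623, θ₂ = 1.3088, θ₃ = -0.1742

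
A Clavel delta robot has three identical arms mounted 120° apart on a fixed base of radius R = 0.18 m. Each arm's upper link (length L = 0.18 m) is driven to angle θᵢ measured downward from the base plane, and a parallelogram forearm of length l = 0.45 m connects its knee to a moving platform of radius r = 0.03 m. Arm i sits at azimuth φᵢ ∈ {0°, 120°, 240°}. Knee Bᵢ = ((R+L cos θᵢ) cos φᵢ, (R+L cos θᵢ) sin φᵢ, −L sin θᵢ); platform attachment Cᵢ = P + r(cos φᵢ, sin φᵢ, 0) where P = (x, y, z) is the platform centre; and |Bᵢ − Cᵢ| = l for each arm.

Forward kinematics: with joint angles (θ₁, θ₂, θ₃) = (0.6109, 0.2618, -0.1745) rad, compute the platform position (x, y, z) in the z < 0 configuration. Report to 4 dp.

(-0.0803, -0.0480, -0.3431)

S1 = (0.2974·cos0.0°, 0.2974·sin0.0°, -0.1032) = (0.2974, 0.0000, -0.1032)
φ2=120.0°: virtual centre (-0.1619, 0.2805, -0.0466), radius l
S3 = (0.3273·cos240.0°, 0.3273·sin240.0°, 0.0313) = (-0.1636, -0.2834, 0.0313)
subtract pairs → two planes through P
plane₁₂: -0.9188x+0.5610y+0.1133z = 0.0079
Cramer: x(z) = -0.0092+0.2072z;  y(z) = -0.0009+0.1374z
sphere 1 gives Az²+Bz+C=0 with A=1.0618, B=0.0792, C=-0.0978;  B²−4AC=0.4218;  roots -0.3431, 0.2685;  negative root z = -0.3431
x = -0.0803, y = -0.0480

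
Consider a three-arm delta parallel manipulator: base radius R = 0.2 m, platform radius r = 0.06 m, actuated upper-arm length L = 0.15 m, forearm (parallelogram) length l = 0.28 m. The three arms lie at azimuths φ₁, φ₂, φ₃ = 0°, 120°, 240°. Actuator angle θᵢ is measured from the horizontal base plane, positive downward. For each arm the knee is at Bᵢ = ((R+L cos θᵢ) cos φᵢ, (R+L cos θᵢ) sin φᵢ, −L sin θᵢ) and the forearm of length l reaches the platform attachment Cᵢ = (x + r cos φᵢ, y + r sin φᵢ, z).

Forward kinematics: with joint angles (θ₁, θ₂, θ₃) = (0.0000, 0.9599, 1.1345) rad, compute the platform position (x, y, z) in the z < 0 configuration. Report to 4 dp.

arm 1 at φ=0.0°: ρ1 = 0.2900;  O1 = (0.2900, 0.0000, 0.0000)
φ2=120.0°: virtual centre (-0.1130, 0.1958, -0.1229), radius l
arm 3 at φ=240.0°: ρ3 = 0.2034;  O3 = (-0.1017, -0.1761, -0.1359)
eliminate P² terms by subtracting sphere 1 from 2 and 3
[-0.8060 0.3915 -0.2457]·P = -0.0179;  [-0.7834 -0.3523 -0.2719]·P = -0.0243
det = 0.5907;  x = 0.0268+-0.3268z,  y = 0.0093+-0.0451z
sphere 1 gives Az²+Bz+C=0 with A=1.1088, B=0.1712, C=-0.0090;  B²−4AC=0.0693;  roots -0.1959, 0.0415;  negative root z = -0.1959
x = 0.0908, y = 0.0182

(0.0908, 0.0182, -0.1959)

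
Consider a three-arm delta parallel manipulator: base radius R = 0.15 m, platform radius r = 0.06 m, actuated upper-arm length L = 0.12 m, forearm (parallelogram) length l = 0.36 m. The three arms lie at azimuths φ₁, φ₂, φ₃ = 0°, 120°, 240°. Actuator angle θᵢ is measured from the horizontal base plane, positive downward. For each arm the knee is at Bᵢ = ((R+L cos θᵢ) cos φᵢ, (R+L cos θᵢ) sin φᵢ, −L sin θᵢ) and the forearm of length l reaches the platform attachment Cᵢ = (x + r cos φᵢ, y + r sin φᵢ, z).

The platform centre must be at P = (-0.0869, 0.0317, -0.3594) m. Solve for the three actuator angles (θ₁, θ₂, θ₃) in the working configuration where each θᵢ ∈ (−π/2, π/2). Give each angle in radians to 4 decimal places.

θ₁ = 0.9595, θ₂ = 0.2614, θ₃ = 0.5236

rotate P by −φ1: (-0.0869, 0.0317, -0.3594)
  e−x'=0.1769;  (l²−L²−(e−x')²−y'²−z²)/2L = -0.1928
  θ1 = atan2(B,A) + arccos(C/0.4006) = 0.9595
rotate P by −φ2: (0.0709, 0.0594, -0.3594)
  A=0.0191, B=-0.3594, C=(l²−L²−A²−y'²−z²)/(2L)=-0.0744
  θ2 = atan2(B,A) + arccos(C/0.3599) = 0.2614
rotate P by −φ3: (0.0160, -0.0911, -0.3594)
  e−x'=0.0740;  (l²−L²−(e−x')²−y'²−z²)/2L = -0.1156
  √(A²+B²)=0.3669;  θ3 = -1.3677+1.8913 ≈ 0.5236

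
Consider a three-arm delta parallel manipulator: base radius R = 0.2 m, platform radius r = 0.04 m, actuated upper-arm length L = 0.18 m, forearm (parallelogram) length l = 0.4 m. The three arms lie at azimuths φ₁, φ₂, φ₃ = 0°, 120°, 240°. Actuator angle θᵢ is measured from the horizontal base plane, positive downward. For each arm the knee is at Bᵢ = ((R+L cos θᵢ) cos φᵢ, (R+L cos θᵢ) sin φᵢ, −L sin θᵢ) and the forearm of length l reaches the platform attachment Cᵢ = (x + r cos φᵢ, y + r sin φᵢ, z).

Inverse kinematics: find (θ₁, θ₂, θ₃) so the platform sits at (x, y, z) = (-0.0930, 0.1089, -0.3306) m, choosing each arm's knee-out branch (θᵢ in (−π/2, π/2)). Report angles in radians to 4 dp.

θ₁ = 1.0474, θ₂ = -0.0873, θ₃ = 0.8728

rotate P by −φ1: (-0.0930, 0.1089, -0.3306)
  e−x'=0.2530;  (l²−L²−(e−x')²−y'²−z²)/2L = -0.1599
  √(A²+B²)=0.4163;  θ1 = -0.9176+1.9650 ≈ 1.0474
φ2=120.0° → target in arm frame (0.1408, 0.0261)
  e−x'=0.0192;  (l²−L²−(e−x')²−y'²−z²)/2L = 0.0479
  γ=atan2(-0.3306,0.0192)=-1.5128;  ψ=arccos(0.1447)=1.4256;  θ2=γ+ψ≈-0.0873
φ3=240.0° → target in arm frame (-0.0478, -0.1350)
  A cos θ + B sin θ = C:  0.2078·cos θ + -0.3306·sin θ = -0.1197
  γ=atan2(-0.3306,0.2078)=-1.0096;  ψ=arccos(-0.3066)=1.8824;  θ3=γ+ψ≈0.8728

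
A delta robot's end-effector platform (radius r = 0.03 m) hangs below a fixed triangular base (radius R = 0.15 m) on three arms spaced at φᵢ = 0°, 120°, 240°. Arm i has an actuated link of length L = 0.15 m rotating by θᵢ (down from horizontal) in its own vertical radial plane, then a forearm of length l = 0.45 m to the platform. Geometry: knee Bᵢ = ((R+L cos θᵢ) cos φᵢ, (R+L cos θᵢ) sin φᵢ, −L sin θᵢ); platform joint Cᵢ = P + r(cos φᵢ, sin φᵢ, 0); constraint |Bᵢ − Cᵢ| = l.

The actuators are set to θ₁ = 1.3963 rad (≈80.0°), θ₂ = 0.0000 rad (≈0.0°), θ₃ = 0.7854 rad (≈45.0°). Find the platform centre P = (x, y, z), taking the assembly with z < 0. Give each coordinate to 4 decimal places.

(-0.1881, 0.1086, -0.4289)

S1 = (0.1460·cos0.0°, 0.1460·sin0.0°, -0.1477) = (0.1460, 0.0000, -0.1477)
φ2=120.0°: virtual centre (-0.1350, 0.2338, 0.0000), radius l
φ3=240.0°: virtual centre (-0.1130, -0.1958, -0.1061), radius l
|S₂|²−|S₁|² = 0.0297;  |S₃|²−|S₁|² = 0.0192
[-0.5621 0.4677 0.2954]·P = 0.0297;  [-0.5181 -0.3916 0.0833]·P = 0.0192
Cramer: x(z) = -0.0446+0.3344z;  y(z) = 0.0100-0.2298z
sphere 1 gives Az²+Bz+C=0 with A=1.1647, B=0.1633, C=-0.1442;  B²−4AC=0.6986;  roots -0.4289, 0.2887;  negative root z = -0.4289
x = -0.1881, y = 0.1086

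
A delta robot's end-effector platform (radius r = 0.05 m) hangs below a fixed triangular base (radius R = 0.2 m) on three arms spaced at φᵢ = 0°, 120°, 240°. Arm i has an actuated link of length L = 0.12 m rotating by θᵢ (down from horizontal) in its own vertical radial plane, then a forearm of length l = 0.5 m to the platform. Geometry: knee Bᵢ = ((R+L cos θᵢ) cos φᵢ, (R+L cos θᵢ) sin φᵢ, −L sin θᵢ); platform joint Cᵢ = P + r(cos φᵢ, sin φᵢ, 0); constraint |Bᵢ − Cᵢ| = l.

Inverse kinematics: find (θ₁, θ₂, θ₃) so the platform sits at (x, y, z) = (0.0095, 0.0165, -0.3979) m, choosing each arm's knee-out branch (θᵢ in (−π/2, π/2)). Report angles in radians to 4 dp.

arm 1 (φ=0.0°): x'=0.0095, y'=0.0165
  e−x'=0.1405;  (l²−L²−(e−x')²−y'²−z²)/2L = 0.2386
  γ=atan2(-0.3979,0.1405)=-1.2314;  ψ=arccos(0.5654)=0.9698;  θ1=γ+ψ≈-0.2615
arm 2 (φ=120.0°): x'=0.0095, y'=-0.0165
  e−x'=0.1405;  (l²−L²−(e−x')²−y'²−z²)/2L = 0.2386
  θ2 = atan2(B,A) + arccos(C/0.4220) = -0.2618
rotate P by −φ3: (-0.0190, 0.0000, -0.3979)
  A=0.1690, B=-0.3979, C=(l²−L²−A²−y'²−z²)/(2L)=0.2029
  γ=atan2(-0.3979,0.1690)=-1.1691;  ψ=arccos(0.4694)=1.0822;  θ3=γ+ψ≈-0.0869

θ₁ = -0.2615, θ₂ = -0.2618, θ₃ = -0.0869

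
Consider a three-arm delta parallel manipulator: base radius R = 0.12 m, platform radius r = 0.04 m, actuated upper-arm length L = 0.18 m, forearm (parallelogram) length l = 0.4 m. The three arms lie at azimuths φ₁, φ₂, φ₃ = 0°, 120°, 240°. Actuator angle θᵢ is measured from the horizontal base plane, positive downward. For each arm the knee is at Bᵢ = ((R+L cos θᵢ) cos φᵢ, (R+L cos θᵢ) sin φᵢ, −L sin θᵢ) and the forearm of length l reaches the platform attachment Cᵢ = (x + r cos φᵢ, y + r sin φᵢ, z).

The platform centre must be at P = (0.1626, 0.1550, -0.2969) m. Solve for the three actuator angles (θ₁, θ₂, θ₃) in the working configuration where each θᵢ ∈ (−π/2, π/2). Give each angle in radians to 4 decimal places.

θ₁ = -0.3490, θ₂ = 0.1743, θ₃ = 1.1344

φ1=0.0° → target in arm frame (0.1626, 0.1550)
  A cos θ + B sin θ = C:  -0.0826·cos θ + -0.2969·sin θ = 0.0239
  θ1 = atan2(B,A) + arccos(C/0.3082) = -0.3490
rotate P by −φ2: (0.0529, -0.2183, -0.2969)
  A=0.0271, B=-0.2969, C=(l²−L²−A²−y'²−z²)/(2L)=-0.0248
  √(A²+B²)=0.2981;  θ2 = -1.4799+1.6542 ≈ 0.1743
arm 3 (φ=240.0°): x'=-0.2155, y'=0.0633
  e−x'=0.2955;  (l²−L²−(e−x')²−y'²−z²)/2L = -0.1442
  γ=atan2(-0.2969,0.2955)=-0.7877;  ψ=arccos(-0.3441)=1.9221;  θ3=γ+ψ≈1.1344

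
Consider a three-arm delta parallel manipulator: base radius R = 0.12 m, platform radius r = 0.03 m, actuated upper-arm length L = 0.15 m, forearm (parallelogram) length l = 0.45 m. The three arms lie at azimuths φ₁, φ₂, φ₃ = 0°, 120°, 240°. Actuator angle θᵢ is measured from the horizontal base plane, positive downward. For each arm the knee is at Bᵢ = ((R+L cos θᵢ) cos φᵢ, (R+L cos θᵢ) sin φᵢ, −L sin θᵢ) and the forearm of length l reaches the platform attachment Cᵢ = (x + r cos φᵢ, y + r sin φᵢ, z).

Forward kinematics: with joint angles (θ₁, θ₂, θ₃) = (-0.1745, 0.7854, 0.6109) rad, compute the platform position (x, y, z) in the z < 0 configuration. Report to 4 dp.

(0.1588, -0.0316, -0.4159)

arm 1 at φ=0.0°: e+L cos θ1 = 0.2377;  S1 = (0.2377, 0.0000, 0.0260)
arm 2 at φ=120.0°: e+L cos θ2 = 0.1961;  S2 = (-0.0980, 0.1698, -0.1061)
arm 3 at φ=240.0°: e+L cos θ3 = 0.2129;  S3 = (-0.1064, -0.1844, -0.0860)
subtract pairs → two planes through P
plane₁₂: -0.6715x+0.3396y+-0.2642z = -0.0075
det = 0.4813;  x = 0.0089+-0.3605z,  y = -0.0045+0.0651z
into |P−S₁|² = l²: 1.1342z² + 0.1123z + -0.1494 = 0;  Δ = 0.6906;  z = -0.4159 or 0.3168 → z<0 root = -0.4159
x = 0.1588, y = -0.0316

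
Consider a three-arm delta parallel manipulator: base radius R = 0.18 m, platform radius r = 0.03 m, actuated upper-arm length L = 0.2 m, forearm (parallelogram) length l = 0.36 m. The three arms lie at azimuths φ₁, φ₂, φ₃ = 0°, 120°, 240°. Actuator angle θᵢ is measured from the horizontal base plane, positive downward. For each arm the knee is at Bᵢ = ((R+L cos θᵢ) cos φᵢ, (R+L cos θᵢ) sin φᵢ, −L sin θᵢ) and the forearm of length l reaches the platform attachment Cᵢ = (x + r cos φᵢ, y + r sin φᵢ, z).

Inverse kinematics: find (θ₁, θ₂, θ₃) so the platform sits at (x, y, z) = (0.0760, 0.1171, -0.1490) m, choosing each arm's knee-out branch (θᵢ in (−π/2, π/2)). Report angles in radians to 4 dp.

θ₁ = -0.3493, θ₂ = -0.1741, θ₃ = 1.2217

φ1=0.0° → target in arm frame (0.0760, 0.1171)
  A cos θ + B sin θ = C:  0.0740·cos θ + -0.1490·sin θ = 0.1205
  γ=atan2(-0.1490,0.0740)=-1.1098;  ψ=arccos(0.7245)=0.7605;  θ1=γ+ψ≈-0.3493
φ2=120.0° → target in arm frame (0.0634, -0.1244)
  A=0.0866, B=-0.1490, C=(l²−L²−A²−y'²−z²)/(2L)=0.1111
  √(A²+B²)=0.1723;  θ2 = -1.0444+0.8703 ≈ -0.1741
rotate P by −φ3: (-0.1394, 0.0073, -0.1490)
  e−x'=0.2894;  (l²−L²−(e−x')²−y'²−z²)/2L = -0.0410
  γ=atan2(-0.1490,0.2894)=-0.4754;  ψ=arccos(-0.1261)=1.6972;  θ3=γ+ψ≈1.2217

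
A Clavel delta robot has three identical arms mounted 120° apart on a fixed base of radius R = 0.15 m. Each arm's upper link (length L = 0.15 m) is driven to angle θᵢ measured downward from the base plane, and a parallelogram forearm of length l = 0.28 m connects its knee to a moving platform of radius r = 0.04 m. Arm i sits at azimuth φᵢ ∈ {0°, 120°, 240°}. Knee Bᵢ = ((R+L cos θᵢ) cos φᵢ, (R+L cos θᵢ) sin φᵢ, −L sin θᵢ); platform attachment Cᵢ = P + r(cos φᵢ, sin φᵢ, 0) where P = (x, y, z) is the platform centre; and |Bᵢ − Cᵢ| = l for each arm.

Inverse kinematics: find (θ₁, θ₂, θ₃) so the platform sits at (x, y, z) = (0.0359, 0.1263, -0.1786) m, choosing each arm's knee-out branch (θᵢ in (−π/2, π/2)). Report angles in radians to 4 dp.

θ₁ = 0.3491, θ₂ = -0.1742, θ₃ = 1.3093

arm 1 (φ=0.0°): x'=0.0359, y'=0.1263
  A=0.0741, B=-0.1786, C=(l²−L²−A²−y'²−z²)/(2L)=0.0085
  √(A²+B²)=0.1934;  θ1 = -1.1775+1.5267 ≈ 0.3491
arm 2 (φ=120.0°): x'=0.0914, y'=-0.0942
  A=0.0186, B=-0.1786, C=(l²−L²−A²−y'²−z²)/(2L)=0.0493
  θ2 = atan2(B,A) + arccos(C/0.1796) = -0.1742
rotate P by −φ3: (-0.1273, -0.0321, -0.1786)
  A=0.2373, B=-0.1786, C=(l²−L²−A²−y'²−z²)/(2L)=-0.1112
  √(A²+B²)=0.2970;  θ3 = -0.6451+1.9544 ≈ 1.3093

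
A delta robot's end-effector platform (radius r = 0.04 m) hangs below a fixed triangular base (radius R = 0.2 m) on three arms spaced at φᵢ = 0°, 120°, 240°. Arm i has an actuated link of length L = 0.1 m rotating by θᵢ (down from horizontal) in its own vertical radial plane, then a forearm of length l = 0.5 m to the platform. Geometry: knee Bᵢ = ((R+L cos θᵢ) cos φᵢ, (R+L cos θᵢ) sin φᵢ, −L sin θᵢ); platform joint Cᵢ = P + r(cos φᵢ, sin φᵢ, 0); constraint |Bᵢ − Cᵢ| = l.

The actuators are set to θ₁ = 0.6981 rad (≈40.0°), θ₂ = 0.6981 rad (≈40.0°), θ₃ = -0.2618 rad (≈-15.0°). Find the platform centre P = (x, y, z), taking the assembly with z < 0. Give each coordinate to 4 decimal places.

(-0.0589, -0.1020, -0.4545)

φ1=0.0°: virtual centre (0.2366, 0.0000, -0.0643), radius l
φ2=120.0°: virtual centre (-0.1183, 0.2049, -0.0643), radius l
O3 = (0.2566·cos240.0°, 0.2566·sin240.0°, 0.0259) = (-0.1283, -0.2222, 0.0259)
subtract pairs → two planes through P
plane₁₂: -0.7098x+0.4098y+0.0000z = 0.0000
Cramer: x(z) = -0.0043+0.1202z;  y(z) = -0.0074+0.2083z
sphere 1 gives Az²+Bz+C=0 with A=1.0578, B=0.0675, C=-0.1878;  B²−4AC=0.7992;  roots -0.4545, 0.3906;  negative root z = -0.4545
x = -0.0589, y = -0.1020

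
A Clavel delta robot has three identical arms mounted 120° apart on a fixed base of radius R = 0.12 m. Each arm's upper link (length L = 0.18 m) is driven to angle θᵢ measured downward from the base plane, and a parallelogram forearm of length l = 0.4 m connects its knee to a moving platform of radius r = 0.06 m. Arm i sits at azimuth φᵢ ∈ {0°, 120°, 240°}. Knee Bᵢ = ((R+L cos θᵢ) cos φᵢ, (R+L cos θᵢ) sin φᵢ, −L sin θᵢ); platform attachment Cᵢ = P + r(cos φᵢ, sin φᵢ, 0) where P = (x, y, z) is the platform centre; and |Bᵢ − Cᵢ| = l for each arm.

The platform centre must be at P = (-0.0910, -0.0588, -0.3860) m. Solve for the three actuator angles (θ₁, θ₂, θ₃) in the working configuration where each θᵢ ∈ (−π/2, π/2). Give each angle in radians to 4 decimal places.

rotate P by −φ1: (-0.0910, -0.0588, -0.3860)
  e−x'=0.1510;  (l²−L²−(e−x')²−y'²−z²)/2L = -0.1324
  θ1 = atan2(B,A) + arccos(C/0.4145) = 0.6980
φ2=120.0° → target in arm frame (-0.0054, 0.1082)
  A cos θ + B sin θ = C:  0.0654·cos θ + -0.3860·sin θ = -0.1038
  γ=atan2(-0.3860,0.0654)=-1.4029;  ψ=arccos(-0.2653)=1.8393;  θ2=γ+ψ≈0.4364
φ3=240.0° → target in arm frame (0.0964, -0.0494)
  A=-0.0364, B=-0.3860, C=(l²−L²−A²−y'²−z²)/(2L)=-0.0699
  √(A²+B²)=0.3877;  θ3 = -1.6649+1.7521 ≈ 0.0872

θ₁ = 0.6980, θ₂ = 0.4364, θ₃ = 0.0872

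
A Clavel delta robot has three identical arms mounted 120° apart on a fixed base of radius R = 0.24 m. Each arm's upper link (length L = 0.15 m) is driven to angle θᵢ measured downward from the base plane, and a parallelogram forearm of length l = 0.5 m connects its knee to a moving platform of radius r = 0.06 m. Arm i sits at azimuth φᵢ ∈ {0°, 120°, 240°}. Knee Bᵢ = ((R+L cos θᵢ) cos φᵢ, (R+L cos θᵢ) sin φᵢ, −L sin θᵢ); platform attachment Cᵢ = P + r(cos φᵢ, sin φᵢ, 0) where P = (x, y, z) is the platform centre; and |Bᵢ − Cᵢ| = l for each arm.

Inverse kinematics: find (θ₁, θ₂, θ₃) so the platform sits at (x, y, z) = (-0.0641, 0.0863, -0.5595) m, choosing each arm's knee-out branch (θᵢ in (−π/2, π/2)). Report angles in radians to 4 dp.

arm 1 (φ=0.0°): x'=-0.0641, y'=0.0863
  A cos θ + B sin θ = C:  0.2441·cos θ + -0.5595·sin θ = -0.5086
  γ=atan2(-0.5595,0.2441)=-1.1594;  ψ=arccos(-0.8331)=2.5556;  θ1=γ+ψ≈1.3962
arm 2 (φ=120.0°): x'=0.1068, y'=0.0124
  e−x'=0.0732;  (l²−L²−(e−x')²−y'²−z²)/2L = -0.3035
  θ2 = atan2(B,A) + arccos(C/0.5643) = 0.6980
arm 3 (φ=240.0°): x'=-0.0427, y'=-0.0987
  e−x'=0.2227;  (l²−L²−(e−x')²−y'²−z²)/2L = -0.4829
  √(A²+B²)=0.6022;  θ3 = -1.1920+2.5012 ≈ 1.3092

θ₁ = 1.3962, θ₂ = 0.6980, θ₃ = 1.3092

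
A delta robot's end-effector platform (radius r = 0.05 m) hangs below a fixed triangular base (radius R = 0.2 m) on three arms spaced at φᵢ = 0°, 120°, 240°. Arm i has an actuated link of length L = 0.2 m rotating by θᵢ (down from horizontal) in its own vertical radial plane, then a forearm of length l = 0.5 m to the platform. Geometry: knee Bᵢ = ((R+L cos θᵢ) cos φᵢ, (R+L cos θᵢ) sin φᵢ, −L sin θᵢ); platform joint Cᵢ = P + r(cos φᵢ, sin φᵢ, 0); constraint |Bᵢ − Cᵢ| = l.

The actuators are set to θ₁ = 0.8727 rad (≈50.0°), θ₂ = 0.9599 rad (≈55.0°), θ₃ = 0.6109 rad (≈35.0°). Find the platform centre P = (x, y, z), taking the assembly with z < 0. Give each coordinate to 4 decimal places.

S1 = (0.2786·cos0.0°, 0.2786·sin0.0°, -0.1532) = (0.2786, 0.0000, -0.1532)
φ2=120.0°: virtual centre (-0.1324, 0.2293, -0.1638), radius l
arm 3 at φ=240.0°: ρ3 = 0.3138;  S3 = (-0.1569, -0.2718, -0.1147)
|S₂|²−|S₁|² = -0.0041;  |S₃|²−|S₁|² = 0.0106
[-0.8218 0.4585 -0.0212]·P = -0.0041;  [-0.8709 -0.5436 0.0770]·P = 0.0106
det = 0.8460;  x = -0.0031+0.0281z,  y = -0.0146+0.0966z
sphere 1 gives Az²+Bz+C=0 with A=1.0101, B=0.2878, C=-0.1470;  B²−4AC=0.6768;  roots -0.5497, 0.2648;  negative root z = -0.5497
x = -0.0185, y = -0.0677

(-0.0185, -0.0677, -0.5497)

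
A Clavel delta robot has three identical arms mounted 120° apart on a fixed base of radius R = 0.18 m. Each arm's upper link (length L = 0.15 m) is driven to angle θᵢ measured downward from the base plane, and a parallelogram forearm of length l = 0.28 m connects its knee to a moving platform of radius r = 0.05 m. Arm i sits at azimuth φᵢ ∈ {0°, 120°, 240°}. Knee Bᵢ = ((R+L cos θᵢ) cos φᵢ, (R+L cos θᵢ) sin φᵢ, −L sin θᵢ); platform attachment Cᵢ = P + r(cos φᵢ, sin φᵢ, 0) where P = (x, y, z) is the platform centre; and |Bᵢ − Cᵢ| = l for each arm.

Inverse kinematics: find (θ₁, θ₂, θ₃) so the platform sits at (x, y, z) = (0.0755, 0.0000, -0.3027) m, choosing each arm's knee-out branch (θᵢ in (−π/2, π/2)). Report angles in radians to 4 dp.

θ₁ = 0.6109, θ₂ = 1.2220, θ₃ = 1.2220

φ1=0.0° → target in arm frame (0.0755, 0.0000)
  e−x'=0.0545;  (l²−L²−(e−x')²−y'²−z²)/2L = -0.1290
  √(A²+B²)=0.3076;  θ1 = -1.3927+2.0036 ≈ 0.6109
φ2=120.0° → target in arm frame (-0.0377, -0.0654)
  e−x'=0.1677;  (l²−L²−(e−x')²−y'²−z²)/2L = -0.2271
  √(A²+B²)=0.3461;  θ2 = -1.0648+2.2868 ≈ 1.2220
rotate P by −φ3: (-0.0378, 0.0654, -0.3027)
  A cos θ + B sin θ = C:  0.1678·cos θ + -0.3027·sin θ = -0.2271
  γ=atan2(-0.3027,0.1678)=-1.0648;  ψ=arccos(-0.6563)=2.2868;  θ3=γ+ψ≈1.2220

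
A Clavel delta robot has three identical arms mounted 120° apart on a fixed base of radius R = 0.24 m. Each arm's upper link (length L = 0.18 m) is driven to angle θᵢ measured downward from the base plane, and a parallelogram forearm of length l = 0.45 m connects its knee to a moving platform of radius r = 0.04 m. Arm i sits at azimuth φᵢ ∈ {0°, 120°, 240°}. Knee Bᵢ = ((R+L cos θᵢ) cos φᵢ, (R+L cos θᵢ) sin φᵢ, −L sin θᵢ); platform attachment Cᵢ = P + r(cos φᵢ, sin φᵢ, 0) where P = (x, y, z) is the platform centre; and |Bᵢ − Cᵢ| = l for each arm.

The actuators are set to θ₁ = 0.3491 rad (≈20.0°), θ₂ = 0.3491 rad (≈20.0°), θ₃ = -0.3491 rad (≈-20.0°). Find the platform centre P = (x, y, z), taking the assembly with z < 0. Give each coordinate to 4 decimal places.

(-0.0294, -0.0509, -0.2643)

φ1=0.0°: virtual centre (0.3691, 0.0000, -0.0616), radius l
S2 = (0.3691·cos120.0°, 0.3691·sin120.0°, -0.0616) = (-0.1846, 0.3197, -0.0616)
S3 = (0.3691·cos240.0°, 0.3691·sin240.0°, 0.0616) = (-0.1846, -0.3197, 0.0616)
subtract pairs → two planes through P
[-1.1074 0.6394 0.0000]·P = 0.0000;  [-1.1074 -0.6394 0.2463]·P = 0.0000
Cramer: x(z) = 0.0000+0.1112z;  y(z) = 0.0000+0.1926z
into |P−S₁|² = l²: 1.0495z² + 0.0410z + -0.0624 = 0;  Δ = 0.2638;  z = -0.2643 or 0.2252 → z<0 root = -0.2643
x = -0.0294, y = -0.0509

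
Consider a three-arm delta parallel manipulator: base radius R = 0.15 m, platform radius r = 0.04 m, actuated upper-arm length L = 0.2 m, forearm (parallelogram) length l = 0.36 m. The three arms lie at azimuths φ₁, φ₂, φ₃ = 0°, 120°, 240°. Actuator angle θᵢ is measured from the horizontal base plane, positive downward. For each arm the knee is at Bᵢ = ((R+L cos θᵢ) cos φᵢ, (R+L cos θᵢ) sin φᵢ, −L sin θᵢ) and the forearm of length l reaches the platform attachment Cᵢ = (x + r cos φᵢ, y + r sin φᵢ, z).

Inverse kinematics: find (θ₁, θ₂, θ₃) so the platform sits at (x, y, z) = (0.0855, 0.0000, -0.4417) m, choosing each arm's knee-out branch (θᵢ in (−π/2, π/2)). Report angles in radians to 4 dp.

φ1=0.0° → target in arm frame (0.0855, 0.0000)
  e−x'=0.0245;  (l²−L²−(e−x')²−y'²−z²)/2L = -0.2652
  γ=atan2(-0.4417,0.0245)=-1.5154;  ψ=arccos(-0.5996)=2.2138;  θ1=γ+ψ≈0.6984
φ2=120.0° → target in arm frame (-0.0427, -0.0740)
  A cos θ + B sin θ = C:  0.1527·cos θ + -0.4417·sin θ = -0.3358
  θ2 = atan2(B,A) + arccos(C/0.4674) = 1.1345
rotate P by −φ3: (-0.0428, 0.0740, -0.4417)
  e−x'=0.1528;  (l²−L²−(e−x')²−y'²−z²)/2L = -0.3358
  γ=atan2(-0.4417,0.1528)=-1.2378;  ψ=arccos(-0.7185)=2.3724;  θ3=γ+ψ≈1.1345

θ₁ = 0.6984, θ₂ = 1.1345, θ₃ = 1.1345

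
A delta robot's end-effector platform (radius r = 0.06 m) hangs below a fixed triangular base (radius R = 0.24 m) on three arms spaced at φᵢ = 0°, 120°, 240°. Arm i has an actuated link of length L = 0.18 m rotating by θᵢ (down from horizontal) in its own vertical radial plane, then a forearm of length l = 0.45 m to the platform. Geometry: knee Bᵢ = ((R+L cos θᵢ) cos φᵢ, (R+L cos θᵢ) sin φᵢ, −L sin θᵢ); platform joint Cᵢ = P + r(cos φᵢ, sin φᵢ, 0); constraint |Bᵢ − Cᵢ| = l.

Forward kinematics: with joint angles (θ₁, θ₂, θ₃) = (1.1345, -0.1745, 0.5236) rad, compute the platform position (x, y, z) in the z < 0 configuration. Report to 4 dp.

(-0.1458, 0.0748, -0.3513)

arm 1 at φ=0.0°: ρ1 = 0.2561;  centre 1 = (0.2561, 0.0000, -0.1631)
arm 2 at φ=120.0°: ρ2 = 0.3573;  centre 2 = (-0.1786, 0.3094, 0.0313)
arm 3 at φ=240.0°: ρ3 = 0.3359;  centre 3 = (-0.1679, -0.2909, -0.0900)
|centre ₂|²−|centre ₁|² = 0.0364;  |centre ₃|²−|centre ₁|² = 0.0287
[-0.8694 0.6188 0.3888]·P = 0.0364;  [-0.8480 -0.5818 0.1463]·P = 0.0287
det = 1.0305;  x = -0.0378+0.3073z,  y = 0.0057+-0.1965z
into |P−centre ₁|² = l²: 1.1331z² + 0.1434z + -0.0895 = 0;  Δ = 0.4261;  z = -0.3513 or 0.2248 → z<0 root = -0.3513
x = -0.1458, y = 0.0748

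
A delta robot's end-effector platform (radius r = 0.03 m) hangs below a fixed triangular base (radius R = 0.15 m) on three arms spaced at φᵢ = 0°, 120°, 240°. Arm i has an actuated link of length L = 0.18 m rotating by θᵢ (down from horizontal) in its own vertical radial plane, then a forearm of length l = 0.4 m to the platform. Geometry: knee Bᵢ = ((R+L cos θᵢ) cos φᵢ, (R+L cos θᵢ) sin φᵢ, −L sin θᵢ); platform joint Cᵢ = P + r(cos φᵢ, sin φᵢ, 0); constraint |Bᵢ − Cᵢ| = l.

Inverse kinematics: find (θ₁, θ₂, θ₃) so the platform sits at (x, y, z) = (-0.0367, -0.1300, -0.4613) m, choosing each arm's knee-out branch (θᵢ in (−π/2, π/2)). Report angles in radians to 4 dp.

θ₁ = 1.1343, θ₂ = 1.3091, θ₃ = 0.5234

φ1=0.0° → target in arm frame (-0.0367, -0.1300)
  A=0.1567, B=-0.4613, C=(l²−L²−A²−y'²−z²)/(2L)=-0.3518
  γ=atan2(-0.4613,0.1567)=-1.2433;  ψ=arccos(-0.7221)=2.3777;  θ1=γ+ψ≈1.1343
arm 2 (φ=120.0°): x'=-0.0942, y'=0.0968
  e−x'=0.2142;  (l²−L²−(e−x')²−y'²−z²)/2L = -0.3902
  θ2 = atan2(B,A) + arccos(C/0.5086) = 1.3091
φ3=240.0° → target in arm frame (0.1309, 0.0332)
  e−x'=-0.0109;  (l²−L²−(e−x')²−y'²−z²)/2L = -0.2401
  γ=atan2(-0.4613,-0.0109)=-1.5945;  ψ=arccos(-0.5202)=2.1179;  θ3=γ+ψ≈0.5234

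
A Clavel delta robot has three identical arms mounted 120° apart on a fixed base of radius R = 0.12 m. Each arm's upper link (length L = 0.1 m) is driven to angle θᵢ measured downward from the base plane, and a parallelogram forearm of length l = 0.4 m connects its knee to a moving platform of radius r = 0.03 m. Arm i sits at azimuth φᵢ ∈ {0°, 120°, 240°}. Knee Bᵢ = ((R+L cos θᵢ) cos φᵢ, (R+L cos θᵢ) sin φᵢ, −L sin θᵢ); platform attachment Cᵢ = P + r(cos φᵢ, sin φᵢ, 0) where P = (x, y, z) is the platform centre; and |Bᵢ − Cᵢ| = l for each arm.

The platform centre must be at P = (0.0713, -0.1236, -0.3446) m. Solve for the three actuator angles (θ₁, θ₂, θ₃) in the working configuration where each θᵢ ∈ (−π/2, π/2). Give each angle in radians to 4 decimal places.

θ₁ = -0.1741, θ₂ = 0.8728, θ₃ = -0.1746

arm 1 (φ=0.0°): x'=0.0713, y'=-0.1236
  A cos θ + B sin θ = C:  0.0187·cos θ + -0.3446·sin θ = 0.0781
  γ=atan2(-0.3446,0.0187)=-1.5166;  ψ=arccos(0.2264)=1.3424;  θ1=γ+ψ≈-0.1741
rotate P by −φ2: (-0.1427, 0.0001, -0.3446)
  e−x'=0.2327;  (l²−L²−(e−x')²−y'²−z²)/2L = -0.1145
  √(A²+B²)=0.4158;  θ2 = -0.9769+1.8497 ≈ 0.8728
rotate P by −φ3: (0.0714, 0.1235, -0.3446)
  e−x'=0.0186;  (l²−L²−(e−x')²−y'²−z²)/2L = 0.0782
  γ=atan2(-0.3446,0.0186)=-1.5168;  ψ=arccos(0.2266)=1.3422;  θ3=γ+ψ≈-0.1746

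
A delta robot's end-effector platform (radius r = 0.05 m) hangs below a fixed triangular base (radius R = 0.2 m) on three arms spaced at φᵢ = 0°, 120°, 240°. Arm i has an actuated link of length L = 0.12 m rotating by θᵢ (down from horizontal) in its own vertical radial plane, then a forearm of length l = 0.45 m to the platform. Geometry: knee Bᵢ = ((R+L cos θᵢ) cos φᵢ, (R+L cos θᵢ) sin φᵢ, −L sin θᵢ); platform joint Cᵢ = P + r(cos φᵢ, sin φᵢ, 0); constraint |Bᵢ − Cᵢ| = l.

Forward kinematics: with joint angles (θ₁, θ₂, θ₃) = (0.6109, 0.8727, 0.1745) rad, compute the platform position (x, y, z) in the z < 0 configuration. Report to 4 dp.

(-0.0100, -0.0847, -0.4275)

arm 1 at φ=0.0°: (R−r)+L cos θ1 = 0.2483;  O1 = (0.2483, 0.0000, -0.0688)
arm 2 at φ=120.0°: (R−r)+L cos θ2 = 0.2271;  O2 = (-0.1136, 0.1967, -0.0919)
φ3=240.0°: virtual centre (-0.1341, -0.2322, -0.0208), radius l
subtract pairs → two planes through P
[-0.7237 0.3934 -0.0462]·P = -0.0063;  [-0.7648 -0.4645 0.0960]·P = 0.0060
det = 0.6370;  x = 0.0009+0.0256z,  y = -0.0144+0.1645z
into |P−O₁|² = l²: 1.0277z² + 0.1203z + -0.1364 = 0;  Δ = 0.5751;  z = -0.4275 or 0.3104 → z<0 root = -0.4275
x = -0.0100, y = -0.0847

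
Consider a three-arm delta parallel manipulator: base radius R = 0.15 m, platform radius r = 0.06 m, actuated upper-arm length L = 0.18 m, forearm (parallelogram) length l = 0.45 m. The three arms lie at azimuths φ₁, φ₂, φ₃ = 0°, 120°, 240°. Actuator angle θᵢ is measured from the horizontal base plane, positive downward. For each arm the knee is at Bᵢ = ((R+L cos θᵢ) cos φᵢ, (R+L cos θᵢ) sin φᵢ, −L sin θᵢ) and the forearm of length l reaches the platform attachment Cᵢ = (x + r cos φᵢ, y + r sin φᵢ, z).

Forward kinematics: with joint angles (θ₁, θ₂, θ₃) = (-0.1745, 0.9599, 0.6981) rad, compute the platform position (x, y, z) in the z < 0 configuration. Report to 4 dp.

φ1=0.0°: virtual centre (0.2673, 0.0000, 0.0313), radius l
S2 = (0.1932·cos120.0°, 0.1932·sin120.0°, -0.1474) = (-0.0966, 0.1674, -0.1474)
φ3=240.0°: virtual centre (-0.1139, -0.1974, -0.1157), radius l
|S₂|²−|S₁|² = -0.0133;  |S₃|²−|S₁|² = -0.0071
plane₁₂: -0.7278x+0.3347y+-0.3574z = -0.0133
det = 0.5425;  x = 0.0141+-0.4414z,  y = -0.0092+0.1080z
sphere 1 gives Az²+Bz+C=0 with A=1.2065, B=0.1590, C=-0.1373;  B²−4AC=0.6880;  roots -0.4097, 0.2779;  negative root z = -0.4097
x = 0.1949, y = -0.0535

(0.1949, -0.0535, -0.4097)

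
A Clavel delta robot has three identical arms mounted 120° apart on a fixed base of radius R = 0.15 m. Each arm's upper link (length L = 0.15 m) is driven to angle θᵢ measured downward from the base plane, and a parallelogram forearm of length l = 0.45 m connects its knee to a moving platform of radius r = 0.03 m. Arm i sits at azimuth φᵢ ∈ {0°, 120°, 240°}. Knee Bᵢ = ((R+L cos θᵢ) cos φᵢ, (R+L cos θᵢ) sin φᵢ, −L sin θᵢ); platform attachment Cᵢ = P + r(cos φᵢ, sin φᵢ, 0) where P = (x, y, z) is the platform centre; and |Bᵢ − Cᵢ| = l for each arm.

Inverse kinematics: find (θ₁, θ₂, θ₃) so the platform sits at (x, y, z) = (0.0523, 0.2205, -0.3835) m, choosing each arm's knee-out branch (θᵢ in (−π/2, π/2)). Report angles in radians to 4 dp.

rotate P by −φ1: (0.0523, 0.2205, -0.3835)
  e−x'=0.0677;  (l²−L²−(e−x')²−y'²−z²)/2L = -0.0676
  θ1 = atan2(B,A) + arccos(C/0.3894) = 0.3492
rotate P by −φ2: (0.1648, -0.1555, -0.3835)
  A cos θ + B sin θ = C:  -0.0448·cos θ + -0.3835·sin θ = 0.0224
  γ=atan2(-0.3835,-0.0448)=-1.6871;  ψ=arccos(0.0581)=1.5127;  θ2=γ+ψ≈-0.1744
rotate P by −φ3: (-0.2171, -0.0650, -0.3835)
  A cos θ + B sin θ = C:  0.3371·cos θ + -0.3835·sin θ = -0.2831
  θ3 = atan2(B,A) + arccos(C/0.5106) = 1.3088

θ₁ = 0.3492, θ₂ = -0.1744, θ₃ = 1.3088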